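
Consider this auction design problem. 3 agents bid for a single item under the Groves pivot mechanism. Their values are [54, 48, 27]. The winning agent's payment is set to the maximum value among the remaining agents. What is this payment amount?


Step 1: The efficient winner is agent 0 with value 54
Step 2: Other agents' values: [48, 27]
Step 3: Pivot payment = max(others) = 48
Step 4: The winner pays 48

48


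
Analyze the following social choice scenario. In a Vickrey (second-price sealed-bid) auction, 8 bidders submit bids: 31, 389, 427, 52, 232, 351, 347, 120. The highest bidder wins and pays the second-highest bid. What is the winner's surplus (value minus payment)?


Step 1: Sort bids in descending order: 427, 389, 351, 347, 232, 120, 52, 31
Step 2: The winning bid is the highest: 427
Step 3: The payment equals the second-highest bid: 389
Step 4: Surplus = winner's bid - payment = 427 - 389 = 38

38


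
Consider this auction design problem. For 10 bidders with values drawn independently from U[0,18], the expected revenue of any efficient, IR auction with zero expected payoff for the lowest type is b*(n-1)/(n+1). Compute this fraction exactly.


Step 1: By Revenue Equivalence, expected revenue = b*(n-1)/(n+1)
Step 2: Substituting n = 10, b = 18
Step 3: Revenue = 18*(10-1)/(10+1) = 18*9/11
Step 4: Revenue = 162/11

162/11


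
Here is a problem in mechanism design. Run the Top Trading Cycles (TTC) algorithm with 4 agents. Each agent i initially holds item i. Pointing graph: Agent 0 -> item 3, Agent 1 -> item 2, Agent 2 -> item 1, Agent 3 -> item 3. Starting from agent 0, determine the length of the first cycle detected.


Step 1: Trace the pointer graph from agent 0: 0 -> 3 -> 3
Step 2: A cycle is detected when we revisit agent 3
Step 3: The cycle is: 3 -> 3
Step 4: Cycle length = 1

1


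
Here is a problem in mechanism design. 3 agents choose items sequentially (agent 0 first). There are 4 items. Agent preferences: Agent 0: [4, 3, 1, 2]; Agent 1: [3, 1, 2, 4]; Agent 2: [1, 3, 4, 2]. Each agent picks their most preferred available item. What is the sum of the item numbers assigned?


Step 1: Agent 0 picks item 4
Step 2: Agent 1 picks item 3
Step 3: Agent 2 picks item 1
Step 4: Sum = 4 + 3 + 1 = 8

8


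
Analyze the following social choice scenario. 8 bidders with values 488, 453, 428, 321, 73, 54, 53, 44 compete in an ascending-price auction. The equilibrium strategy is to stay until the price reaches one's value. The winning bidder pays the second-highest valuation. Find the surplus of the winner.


Step 1: Identify the highest value: 488
Step 2: Identify the second-highest value: 453
Step 3: The final price = second-highest value = 453
Step 4: Surplus = 488 - 453 = 35

35


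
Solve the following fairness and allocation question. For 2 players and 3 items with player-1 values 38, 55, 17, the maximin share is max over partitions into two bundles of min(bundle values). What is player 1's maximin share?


Step 1: Item values = 38, 55, 17
Step 2: Enumerate all 2-bundle partitions and take the smaller bundle:
  Partition 1: {38} vs {55,17} -> bundles 38, 72; min = 38
  Partition 2: {55} vs {38,17} -> bundles 55, 55; min = 55
  Partition 3: {17} vs {38,55} -> bundles 17, 93; min = 17
Step 3: MMS = max(38, 55, 17) = 55

55


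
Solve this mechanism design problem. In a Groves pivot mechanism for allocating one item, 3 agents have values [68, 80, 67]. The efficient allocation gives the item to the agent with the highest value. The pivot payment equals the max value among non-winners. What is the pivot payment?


Step 1: The efficient winner is agent 1 with value 80
Step 2: Other agents' values: [68, 67]
Step 3: Pivot payment = max(others) = 68
Step 4: The winner pays 68

68


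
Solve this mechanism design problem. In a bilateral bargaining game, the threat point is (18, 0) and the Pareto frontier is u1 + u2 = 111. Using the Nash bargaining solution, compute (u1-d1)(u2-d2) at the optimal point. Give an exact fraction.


Step 1: The Nash solution splits surplus symmetrically above the disagreement point
Step 2: u1 = (total + d1 - d2)/2 = (111 + 18 - 0)/2 = 129/2
Step 3: u2 = (total - d1 + d2)/2 = (111 - 18 + 0)/2 = 93/2
Step 4: Nash product = (129/2 - 18) * (93/2 - 0)
Step 5: = 93/2 * 93/2 = 8649/4

8649/4


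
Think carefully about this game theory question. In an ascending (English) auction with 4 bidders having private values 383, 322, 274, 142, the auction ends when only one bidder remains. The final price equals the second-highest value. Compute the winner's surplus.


Step 1: Identify the highest value: 383
Step 2: Identify the second-highest value: 322
Step 3: The final price = second-highest value = 322
Step 4: Surplus = 383 - 322 = 61

61


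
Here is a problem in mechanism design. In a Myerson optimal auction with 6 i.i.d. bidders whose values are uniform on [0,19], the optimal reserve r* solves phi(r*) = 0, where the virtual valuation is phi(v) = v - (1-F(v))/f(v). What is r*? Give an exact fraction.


Step 1: For U[0,19], F(v) = v/19 and f(v) = 1/19
Step 2: phi(v) = v - (1 - v/19)/(1/19) = v - (19 - v) = 2v - 19
Step 3: Set phi(r*) = 0: 2r* - 19 = 0
Step 4: r* = 19/2 (the number of bidders n = 6 does not enter)

19/2


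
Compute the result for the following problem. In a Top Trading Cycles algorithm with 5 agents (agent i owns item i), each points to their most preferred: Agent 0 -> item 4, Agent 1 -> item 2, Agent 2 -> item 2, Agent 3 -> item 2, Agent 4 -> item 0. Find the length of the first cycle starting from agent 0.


Step 1: Trace the pointer graph from agent 0: 0 -> 4 -> 0
Step 2: A cycle is detected when we revisit agent 0
Step 3: The cycle is: 0 -> 4 -> 0
Step 4: Cycle length = 2

2


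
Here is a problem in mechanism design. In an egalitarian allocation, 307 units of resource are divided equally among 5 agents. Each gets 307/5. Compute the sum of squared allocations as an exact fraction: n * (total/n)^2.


Step 1: Each agent's share = 307/5
Step 2: Square of each share = (307/5)^2 = 94249/25
Step 3: Sum of squares = 5 * 94249/25 = 94249/5

94249/5


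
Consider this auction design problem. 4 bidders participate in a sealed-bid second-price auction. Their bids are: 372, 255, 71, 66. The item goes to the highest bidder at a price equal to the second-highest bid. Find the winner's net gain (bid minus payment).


Step 1: Sort bids in descending order: 372, 255, 71, 66
Step 2: The winning bid is the highest: 372
Step 3: The payment equals the second-highest bid: 255
Step 4: Surplus = winner's bid - payment = 372 - 255 = 117

117


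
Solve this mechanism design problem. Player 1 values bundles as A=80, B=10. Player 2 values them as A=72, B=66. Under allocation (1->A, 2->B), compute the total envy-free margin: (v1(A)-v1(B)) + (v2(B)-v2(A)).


Step 1: Player 1's margin = v1(A) - v1(B) = 80 - 10 = 70
Step 2: Player 2's margin = v2(B) - v2(A) = 66 - 72 = -6
Step 3: Total margin = 70 + -6 = 64

64


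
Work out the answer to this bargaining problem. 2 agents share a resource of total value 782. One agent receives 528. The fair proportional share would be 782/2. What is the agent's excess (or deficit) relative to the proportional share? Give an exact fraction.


Step 1: Proportional share = 782/2 = 391
Step 2: Agent's actual allocation = 528
Step 3: Excess = 528 - 391 = 137

137


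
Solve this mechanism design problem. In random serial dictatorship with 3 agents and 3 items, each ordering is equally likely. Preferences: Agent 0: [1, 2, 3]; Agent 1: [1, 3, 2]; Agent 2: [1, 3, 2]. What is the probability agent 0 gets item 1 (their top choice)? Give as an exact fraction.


Step 1: Agent 0 wants item 1
Step 2: There are 6 possible orderings of agents
Step 3: In 2 orderings, agent 0 gets item 1
Step 4: Probability = 2/6 = 1/3

1/3


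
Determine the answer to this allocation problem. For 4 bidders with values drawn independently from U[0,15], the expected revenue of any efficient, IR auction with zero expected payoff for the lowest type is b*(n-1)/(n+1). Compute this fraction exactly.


Step 1: By Revenue Equivalence, expected revenue = b*(n-1)/(n+1)
Step 2: Substituting n = 4, b = 15
Step 3: Revenue = 15*(4-1)/(4+1) = 15*3/5
Step 4: Revenue = 45/5 = 9

9


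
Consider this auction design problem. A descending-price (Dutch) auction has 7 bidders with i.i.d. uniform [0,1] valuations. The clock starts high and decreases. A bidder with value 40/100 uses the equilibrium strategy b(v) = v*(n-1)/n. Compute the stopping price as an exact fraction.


Step 1: Dutch auctions are strategically equivalent to first-price auctions
Step 2: The equilibrium bid is b(v) = v*(n-1)/n
Step 3: b = 2/5 * 6/7
Step 4: b = 12/35

12/35


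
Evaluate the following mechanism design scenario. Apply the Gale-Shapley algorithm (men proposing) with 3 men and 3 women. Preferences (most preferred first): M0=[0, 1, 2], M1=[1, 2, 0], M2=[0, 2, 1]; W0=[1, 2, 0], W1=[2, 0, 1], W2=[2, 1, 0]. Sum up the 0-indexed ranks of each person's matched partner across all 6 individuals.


Step 1: Run Gale-Shapley (men propose, women hold best offer):
  M0 proposes to W0; she accepts
  M1 proposes to W1; she accepts
  M2 proposes to W0; she switches from M0
  M0 proposes to W1; she switches from M1
  M1 proposes to W2; she accepts
Step 2: Final matching: W0-M2, W1-M0, W2-M1
Step 3: 0-indexed ranks (man's rank of his match, then woman's): 0 + 1 + 1 + 1 + 1 + 1
Step 4: Total rank sum = 5

5


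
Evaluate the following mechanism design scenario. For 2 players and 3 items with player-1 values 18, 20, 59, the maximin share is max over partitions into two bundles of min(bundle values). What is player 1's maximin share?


Step 1: Item values = 18, 20, 59
Step 2: Enumerate all 2-bundle partitions and take the smaller bundle:
  Partition 1: {18} vs {20,59} -> bundles 18, 79; min = 18
  Partition 2: {20} vs {18,59} -> bundles 20, 77; min = 20
  Partition 3: {59} vs {18,20} -> bundles 59, 38; min = 38
Step 3: MMS = max(18, 20, 38) = 38

38


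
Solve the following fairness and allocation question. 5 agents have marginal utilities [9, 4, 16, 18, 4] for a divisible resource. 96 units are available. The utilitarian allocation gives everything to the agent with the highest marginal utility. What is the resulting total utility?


Step 1: The marginal utilities are [9, 4, 16, 18, 4]
Step 2: The highest marginal utility is 18
Step 3: All 96 units go to that agent
Step 4: Total utility = 18 * 96 = 1728

1728


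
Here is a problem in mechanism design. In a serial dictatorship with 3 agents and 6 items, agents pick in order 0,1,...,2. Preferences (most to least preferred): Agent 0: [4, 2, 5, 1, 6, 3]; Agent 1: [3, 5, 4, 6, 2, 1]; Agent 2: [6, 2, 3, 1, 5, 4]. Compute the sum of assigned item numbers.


Step 1: Agent 0 picks item 4
Step 2: Agent 1 picks item 3
Step 3: Agent 2 picks item 6
Step 4: Sum = 4 + 3 + 6 = 13

13


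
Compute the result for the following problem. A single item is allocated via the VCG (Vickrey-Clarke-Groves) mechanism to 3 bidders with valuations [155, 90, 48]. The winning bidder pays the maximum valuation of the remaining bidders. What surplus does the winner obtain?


Step 1: The winner is the agent with the highest value: agent 0 with value 155
Step 2: Values of other agents: [90, 48]
Step 3: VCG payment = max of others' values = 90
Step 4: Surplus = 155 - 90 = 65

65


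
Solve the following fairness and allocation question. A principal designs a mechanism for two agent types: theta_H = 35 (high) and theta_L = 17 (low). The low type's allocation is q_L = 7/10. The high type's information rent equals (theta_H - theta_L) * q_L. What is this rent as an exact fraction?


Step 1: theta_H - theta_L = 35 - 17 = 18
Step 2: Information rent = (theta_H - theta_L) * q_L
Step 3: = 18 * 7/10
Step 4: = 63/5

63/5


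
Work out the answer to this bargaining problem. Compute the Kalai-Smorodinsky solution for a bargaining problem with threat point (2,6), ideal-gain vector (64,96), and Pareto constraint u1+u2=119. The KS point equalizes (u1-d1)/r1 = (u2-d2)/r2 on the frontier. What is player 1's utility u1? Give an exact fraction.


Step 1: At the KS point, (u1-d1)/r1 = (u2-d2)/r2 = t and u1+u2 = 119
Step 2: u1 = d1 + r1*t and u2 = d2 + r2*t, so (d1 + r1*t) + (d2 + r2*t) = 119
Step 3: t = (119 - 2 - 6)/(64 + 96) = 111/160
Step 4: u1 = d1 + r1*t = 2 + 64 * 111/160 = 232/5
Step 5: (Check: u2 = d2 + r2*t = 363/5; u1+u2 = 232/5 + 363/5 = 119, on the frontier.)

232/5


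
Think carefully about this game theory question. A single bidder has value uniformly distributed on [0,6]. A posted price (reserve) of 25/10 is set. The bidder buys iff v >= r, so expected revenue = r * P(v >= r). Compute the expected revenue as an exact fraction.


Step 1: Posted price r = 5/2, value support [0,6]
Step 2: P(v >= r) = (6 - 5/2)/6 = 7/12
Step 3: Expected revenue = r * P(v >= r) = 5/2 * 7/12
Step 4: Revenue = 35/24

35/24


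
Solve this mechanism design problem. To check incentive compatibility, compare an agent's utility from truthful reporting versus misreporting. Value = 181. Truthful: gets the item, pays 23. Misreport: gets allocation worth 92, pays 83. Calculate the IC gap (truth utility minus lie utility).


Step 1: U(truth) = value - payment = 181 - 23 = 158
Step 2: U(lie) = allocation - payment = 92 - 83 = 9
Step 3: IC gap = 158 - 9 = 149

149


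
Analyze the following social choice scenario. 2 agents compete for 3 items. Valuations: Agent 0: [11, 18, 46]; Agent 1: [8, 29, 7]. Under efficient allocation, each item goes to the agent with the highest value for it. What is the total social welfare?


Step 1: For each item, find the maximum value among all agents.
Step 2: Item 0 -> Agent 0 (value 11)
Step 3: Item 1 -> Agent 1 (value 29)
Step 4: Item 2 -> Agent 0 (value 46)
Step 5: Total welfare = 11 + 29 + 46 = 86

86


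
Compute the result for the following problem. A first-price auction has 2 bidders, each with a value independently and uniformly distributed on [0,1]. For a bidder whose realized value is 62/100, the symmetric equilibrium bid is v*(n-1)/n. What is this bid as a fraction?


Step 1: The symmetric BNE bidding function is b(v) = v * (n-1) / n
Step 2: Substitute v = 31/50 and n = 2
Step 3: b = 31/50 * 1/2
Step 4: b = 31/100

31/100


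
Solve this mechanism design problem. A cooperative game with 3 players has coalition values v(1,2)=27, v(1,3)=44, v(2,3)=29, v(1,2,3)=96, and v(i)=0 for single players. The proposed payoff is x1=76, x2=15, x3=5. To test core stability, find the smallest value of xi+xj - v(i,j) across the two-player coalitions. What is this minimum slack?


Step 1: Slack for coalition (1,2): x1+x2 - v12 = 91 - 27 = 64
Step 2: Slack for coalition (1,3): x1+x3 - v13 = 81 - 44 = 37
Step 3: Slack for coalition (2,3): x2+x3 - v23 = 20 - 29 = -9
Step 4: Minimum slack = min(64, 37, -9) = -9, attained by (2,3); coalition (2,3) can block (slack < 0), so the allocation is not in the core

-9


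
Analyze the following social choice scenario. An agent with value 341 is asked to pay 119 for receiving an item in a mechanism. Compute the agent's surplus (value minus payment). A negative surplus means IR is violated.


Step 1: Surplus = value - payment = 341 - 119 = 222
Step 2: IR is satisfied (surplus >= 0)

222


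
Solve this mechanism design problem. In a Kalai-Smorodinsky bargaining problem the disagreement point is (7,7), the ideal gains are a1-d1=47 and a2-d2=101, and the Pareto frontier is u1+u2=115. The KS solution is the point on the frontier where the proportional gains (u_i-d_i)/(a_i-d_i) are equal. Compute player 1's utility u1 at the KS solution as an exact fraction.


Step 1: At the KS point, (u1-d1)/r1 = (u2-d2)/r2 = t and u1+u2 = 115
Step 2: u1 = d1 + r1*t and u2 = d2 + r2*t, so (d1 + r1*t) + (d2 + r2*t) = 115
Step 3: t = (115 - 7 - 7)/(47 + 101) = 101/148
Step 4: u1 = d1 + r1*t = 7 + 47 * 101/148 = 5783/148
Step 5: (Check: u2 = d2 + r2*t = 11237/148; u1+u2 = 5783/148 + 11237/148 = 115, on the frontier.)

5783/148


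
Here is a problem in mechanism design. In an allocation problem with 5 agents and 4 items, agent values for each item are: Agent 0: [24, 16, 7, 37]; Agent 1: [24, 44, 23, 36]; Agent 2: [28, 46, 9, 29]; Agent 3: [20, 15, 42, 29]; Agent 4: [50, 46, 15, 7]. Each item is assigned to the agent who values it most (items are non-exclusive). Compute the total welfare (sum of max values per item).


Step 1: For each item, find the maximum value among all agents.
Step 2: Item 0 -> Agent 4 (value 50)
Step 3: Item 1 -> Agent 2 (value 46)
Step 4: Item 2 -> Agent 3 (value 42)
Step 5: Item 3 -> Agent 0 (value 37)
Step 6: Total welfare = 50 + 46 + 42 + 37 = 175

175


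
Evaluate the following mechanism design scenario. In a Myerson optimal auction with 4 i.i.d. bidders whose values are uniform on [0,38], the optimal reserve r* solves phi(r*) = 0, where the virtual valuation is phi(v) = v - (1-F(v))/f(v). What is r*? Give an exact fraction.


Step 1: For U[0,38], F(v) = v/38 and f(v) = 1/38
Step 2: phi(v) = v - (1 - v/38)/(1/38) = v - (38 - v) = 2v - 38
Step 3: Set phi(r*) = 0: 2r* - 38 = 0
Step 4: r* = 38/2 = 19 (the number of bidders n = 4 does not enter)

19


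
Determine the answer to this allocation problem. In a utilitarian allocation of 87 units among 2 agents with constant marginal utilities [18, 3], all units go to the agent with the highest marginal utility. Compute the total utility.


Step 1: The marginal utilities are [18, 3]
Step 2: The highest marginal utility is 18
Step 3: All 87 units go to that agent
Step 4: Total utility = 18 * 87 = 1566

1566


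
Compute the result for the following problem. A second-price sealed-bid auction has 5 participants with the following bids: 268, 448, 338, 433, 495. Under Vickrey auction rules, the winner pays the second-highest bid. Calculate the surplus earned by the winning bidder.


Step 1: Sort bids in descending order: 495, 448, 433, 338, 268
Step 2: The winning bid is the highest: 495
Step 3: The payment equals the second-highest bid: 448
Step 4: Surplus = winner's bid - payment = 495 - 448 = 47

47


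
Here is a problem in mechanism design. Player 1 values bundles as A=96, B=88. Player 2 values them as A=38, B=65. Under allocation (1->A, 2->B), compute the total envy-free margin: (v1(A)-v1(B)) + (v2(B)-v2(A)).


Step 1: Player 1's margin = v1(A) - v1(B) = 96 - 88 = 8
Step 2: Player 2's margin = v2(B) - v2(A) = 65 - 38 = 27
Step 3: Total margin = 8 + 27 = 35

35


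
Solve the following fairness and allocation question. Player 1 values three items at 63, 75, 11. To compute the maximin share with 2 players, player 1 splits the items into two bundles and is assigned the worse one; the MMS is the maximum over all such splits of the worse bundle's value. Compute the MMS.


Step 1: Item values = 63, 75, 11
Step 2: Enumerate all 2-bundle partitions and take the smaller bundle:
  Partition 1: {63} vs {75,11} -> bundles 63, 86; min = 63
  Partition 2: {75} vs {63,11} -> bundles 75, 74; min = 74
  Partition 3: {11} vs {63,75} -> bundles 11, 138; min = 11
Step 3: MMS = max(63, 74, 11) = 74

74


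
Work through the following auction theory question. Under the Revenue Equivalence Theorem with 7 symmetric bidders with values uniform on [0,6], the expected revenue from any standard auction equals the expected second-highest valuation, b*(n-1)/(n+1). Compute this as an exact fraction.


Step 1: By Revenue Equivalence, expected revenue = b*(n-1)/(n+1)
Step 2: Substituting n = 7, b = 6
Step 3: Revenue = 6*(7-1)/(7+1) = 6*6/8
Step 4: Revenue = 36/8 = 9/2

9/2


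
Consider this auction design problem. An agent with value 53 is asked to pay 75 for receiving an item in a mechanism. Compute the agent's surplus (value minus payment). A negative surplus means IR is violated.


Step 1: Surplus = value - payment = 53 - 75 = -22
Step 2: IR is violated (surplus < 0)

-22


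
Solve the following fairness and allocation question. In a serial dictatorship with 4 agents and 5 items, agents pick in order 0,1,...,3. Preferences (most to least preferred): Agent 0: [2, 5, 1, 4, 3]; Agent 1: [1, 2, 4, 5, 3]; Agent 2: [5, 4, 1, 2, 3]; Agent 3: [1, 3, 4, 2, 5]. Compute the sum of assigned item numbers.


Step 1: Agent 0 picks item 2
Step 2: Agent 1 picks item 1
Step 3: Agent 2 picks item 5
Step 4: Agent 3 picks item 3
Step 5: Sum = 2 + 1 + 5 + 3 = 11

11


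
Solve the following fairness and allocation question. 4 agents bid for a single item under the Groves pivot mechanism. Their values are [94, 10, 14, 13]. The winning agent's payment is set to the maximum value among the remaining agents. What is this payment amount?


Step 1: The efficient winner is agent 0 with value 94
Step 2: Other agents' values: [10, 14, 13]
Step 3: Pivot payment = max(others) = 14
Step 4: The winner pays 14

14


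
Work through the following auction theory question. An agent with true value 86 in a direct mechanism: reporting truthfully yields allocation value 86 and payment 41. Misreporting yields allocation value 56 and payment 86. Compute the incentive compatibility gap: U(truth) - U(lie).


Step 1: U(truth) = value - payment = 86 - 41 = 45
Step 2: U(lie) = allocation - payment = 56 - 86 = -30
Step 3: IC gap = 45 - (-30) = 75

75


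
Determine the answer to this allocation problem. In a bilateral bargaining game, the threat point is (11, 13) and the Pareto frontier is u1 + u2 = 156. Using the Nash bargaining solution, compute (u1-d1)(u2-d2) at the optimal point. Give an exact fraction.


Step 1: The Nash solution splits surplus symmetrically above the disagreement point
Step 2: u1 = (total + d1 - d2)/2 = (156 + 11 - 13)/2 = 77
Step 3: u2 = (total - d1 + d2)/2 = (156 - 11 + 13)/2 = 79
Step 4: Nash product = (77 - 11) * (79 - 13)
Step 5: = 66 * 66 = 4356

4356


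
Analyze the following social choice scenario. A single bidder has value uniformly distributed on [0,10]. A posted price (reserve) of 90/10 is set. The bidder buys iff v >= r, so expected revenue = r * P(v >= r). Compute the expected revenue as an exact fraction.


Step 1: Posted price r = 9, value support [0,10]
Step 2: P(v >= r) = (10 - 9)/10 = 1/10
Step 3: Expected revenue = r * P(v >= r) = 9 * 1/10
Step 4: Revenue = 9/10

9/10


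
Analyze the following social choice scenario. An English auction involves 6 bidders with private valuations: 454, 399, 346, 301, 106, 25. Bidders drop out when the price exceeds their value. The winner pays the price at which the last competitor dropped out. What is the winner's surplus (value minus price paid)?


Step 1: Identify the highest value: 454
Step 2: Identify the second-highest value: 399
Step 3: The final price = second-highest value = 399
Step 4: Surplus = 454 - 399 = 55

55


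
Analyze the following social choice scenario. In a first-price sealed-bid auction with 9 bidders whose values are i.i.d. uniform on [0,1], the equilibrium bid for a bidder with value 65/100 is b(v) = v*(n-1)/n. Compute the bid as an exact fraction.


Step 1: The symmetric BNE bidding function is b(v) = v * (n-1) / n
Step 2: Substitute v = 13/20 and n = 9
Step 3: b = 13/20 * 8/9
Step 4: b = 26/45

26/45


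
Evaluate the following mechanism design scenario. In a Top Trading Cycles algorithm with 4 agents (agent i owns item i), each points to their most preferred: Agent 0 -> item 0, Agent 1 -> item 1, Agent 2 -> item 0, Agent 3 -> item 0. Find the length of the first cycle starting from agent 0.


Step 1: Trace the pointer graph from agent 0: 0 -> 0
Step 2: A cycle is detected when we revisit agent 0
Step 3: The cycle is: 0 -> 0
Step 4: Cycle length = 1

1


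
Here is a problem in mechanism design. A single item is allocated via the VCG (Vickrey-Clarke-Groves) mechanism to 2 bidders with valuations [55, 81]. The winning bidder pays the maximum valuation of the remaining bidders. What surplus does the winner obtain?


Step 1: The winner is the agent with the highest value: agent 1 with value 81
Step 2: Values of other agents: [55]
Step 3: VCG payment = max of others' values = 55
Step 4: Surplus = 81 - 55 = 26

26


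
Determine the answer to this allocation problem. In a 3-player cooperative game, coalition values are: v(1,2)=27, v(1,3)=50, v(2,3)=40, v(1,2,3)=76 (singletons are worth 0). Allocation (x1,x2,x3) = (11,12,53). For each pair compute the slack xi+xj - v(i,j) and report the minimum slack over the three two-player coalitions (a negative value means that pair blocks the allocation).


Step 1: Slack for coalition (1,2): x1+x2 - v12 = 23 - 27 = -4
Step 2: Slack for coalition (1,3): x1+x3 - v13 = 64 - 50 = 14
Step 3: Slack for coalition (2,3): x2+x3 - v23 = 65 - 40 = 25
Step 4: Minimum slack = min(-4, 14, 25) = -4, attained by (1,2); coalition (1,2) can block (slack < 0), so the allocation is not in the core

-4


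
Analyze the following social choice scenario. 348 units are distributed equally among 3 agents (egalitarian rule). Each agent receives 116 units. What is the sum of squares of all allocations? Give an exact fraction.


Step 1: Each agent's share = 348/3 = 116
Step 2: Square of each share = (116)^2 = 13456
Step 3: Sum of squares = 3 * 13456 = 40368

40368


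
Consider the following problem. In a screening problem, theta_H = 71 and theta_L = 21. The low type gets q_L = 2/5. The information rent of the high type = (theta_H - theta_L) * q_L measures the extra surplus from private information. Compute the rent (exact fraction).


Step 1: theta_H - theta_L = 71 - 21 = 50
Step 2: Information rent = (theta_H - theta_L) * q_L
Step 3: = 50 * 2/5
Step 4: = 20

20


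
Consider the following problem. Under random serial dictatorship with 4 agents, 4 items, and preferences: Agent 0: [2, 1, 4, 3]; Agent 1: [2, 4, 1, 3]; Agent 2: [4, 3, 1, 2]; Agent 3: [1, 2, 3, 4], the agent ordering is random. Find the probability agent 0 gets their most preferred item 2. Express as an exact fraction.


Step 1: Agent 0 wants item 2
Step 2: There are 24 possible orderings of agents
Step 3: In 12 orderings, agent 0 gets item 2
Step 4: Probability = 12/24 = 1/2

1/2


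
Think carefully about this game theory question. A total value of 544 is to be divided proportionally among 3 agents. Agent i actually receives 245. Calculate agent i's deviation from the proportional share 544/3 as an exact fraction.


Step 1: Proportional share = 544/3
Step 2: Agent's actual allocation = 245
Step 3: Excess = 245 - 544/3 = 191/3

191/3


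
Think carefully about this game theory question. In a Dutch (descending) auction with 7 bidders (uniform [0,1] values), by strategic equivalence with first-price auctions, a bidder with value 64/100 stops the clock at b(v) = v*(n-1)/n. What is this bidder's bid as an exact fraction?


Step 1: Dutch auctions are strategically equivalent to first-price auctions
Step 2: The equilibrium bid is b(v) = v*(n-1)/n
Step 3: b = 16/25 * 6/7
Step 4: b = 96/175

96/175


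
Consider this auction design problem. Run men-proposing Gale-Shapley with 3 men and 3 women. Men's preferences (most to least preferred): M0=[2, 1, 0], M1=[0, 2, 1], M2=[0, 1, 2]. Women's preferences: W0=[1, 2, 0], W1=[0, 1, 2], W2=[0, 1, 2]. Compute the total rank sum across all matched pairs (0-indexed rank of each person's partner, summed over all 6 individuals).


Step 1: Run Gale-Shapley (men propose, women hold best offer):
  M0 proposes to W2; she accepts
  M1 proposes to W0; she accepts
  M2 proposes to W0; rejected
  M2 proposes to W1; she accepts
Step 2: Final matching: W0-M1, W1-M2, W2-M0
Step 3: 0-indexed ranks (man's rank of his match, then woman's): 0 + 0 + 1 + 2 + 0 + 0
Step 4: Total rank sum = 3

3


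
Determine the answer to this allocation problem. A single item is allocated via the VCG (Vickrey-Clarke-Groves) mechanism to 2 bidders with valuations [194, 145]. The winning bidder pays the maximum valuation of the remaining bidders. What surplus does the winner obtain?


Step 1: The winner is the agent with the highest value: agent 0 with value 194
Step 2: Values of other agents: [145]
Step 3: VCG payment = max of others' values = 145
Step 4: Surplus = 194 - 145 = 49

49


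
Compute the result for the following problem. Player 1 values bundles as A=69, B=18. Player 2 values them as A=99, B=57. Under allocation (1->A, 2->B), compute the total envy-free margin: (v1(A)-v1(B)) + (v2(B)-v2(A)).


Step 1: Player 1's margin = v1(A) - v1(B) = 69 - 18 = 51
Step 2: Player 2's margin = v2(B) - v2(A) = 57 - 99 = -42
Step 3: Total margin = 51 + -42 = 9

9


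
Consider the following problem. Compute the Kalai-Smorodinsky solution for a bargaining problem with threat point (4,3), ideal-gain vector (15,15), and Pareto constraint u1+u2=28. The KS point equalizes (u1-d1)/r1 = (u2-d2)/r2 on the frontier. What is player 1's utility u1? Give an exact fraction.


Step 1: At the KS point, (u1-d1)/r1 = (u2-d2)/r2 = t and u1+u2 = 28
Step 2: u1 = d1 + r1*t and u2 = d2 + r2*t, so (d1 + r1*t) + (d2 + r2*t) = 28
Step 3: t = (28 - 4 - 3)/(15 + 15) = 21/30 = 7/10
Step 4: u1 = d1 + r1*t = 4 + 15 * 7/10 = 29/2
Step 5: (Check: u2 = d2 + r2*t = 27/2; u1+u2 = 29/2 + 27/2 = 28, on the frontier.)

29/2


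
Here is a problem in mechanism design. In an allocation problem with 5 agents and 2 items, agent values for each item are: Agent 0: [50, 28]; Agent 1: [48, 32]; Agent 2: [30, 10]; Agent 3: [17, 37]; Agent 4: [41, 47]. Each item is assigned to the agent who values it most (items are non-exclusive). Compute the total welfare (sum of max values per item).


Step 1: For each item, find the maximum value among all agents.
Step 2: Item 0 -> Agent 0 (value 50)
Step 3: Item 1 -> Agent 4 (value 47)
Step 4: Total welfare = 50 + 47 = 97

97


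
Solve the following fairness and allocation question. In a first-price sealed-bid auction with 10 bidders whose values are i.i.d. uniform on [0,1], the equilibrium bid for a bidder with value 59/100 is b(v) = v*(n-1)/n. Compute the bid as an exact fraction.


Step 1: The symmetric BNE bidding function is b(v) = v * (n-1) / n
Step 2: Substitute v = 59/100 and n = 10
Step 3: b = 59/100 * 9/10
Step 4: b = 531/1000

531/1000


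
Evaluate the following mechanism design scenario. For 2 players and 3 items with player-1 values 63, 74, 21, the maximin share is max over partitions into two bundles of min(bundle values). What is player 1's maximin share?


Step 1: Item values = 63, 74, 21
Step 2: Enumerate all 2-bundle partitions and take the smaller bundle:
  Partition 1: {63} vs {74,21} -> bundles 63, 95; min = 63
  Partition 2: {74} vs {63,21} -> bundles 74, 84; min = 74
  Partition 3: {21} vs {63,74} -> bundles 21, 137; min = 21
Step 3: MMS = max(63, 74, 21) = 74

74


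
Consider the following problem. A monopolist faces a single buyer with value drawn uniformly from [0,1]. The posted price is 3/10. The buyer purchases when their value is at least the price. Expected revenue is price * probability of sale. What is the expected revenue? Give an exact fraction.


Step 1: Posted price r = 3/10, value support [0,1]
Step 2: P(v >= r) = (1 - 3/10)/1 = 7/10
Step 3: Expected revenue = r * P(v >= r) = 3/10 * 7/10
Step 4: Revenue = 21/100

21/100


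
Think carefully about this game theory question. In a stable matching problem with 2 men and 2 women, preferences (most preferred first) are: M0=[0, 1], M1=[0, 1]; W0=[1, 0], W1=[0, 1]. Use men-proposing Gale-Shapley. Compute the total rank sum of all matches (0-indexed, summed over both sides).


Step 1: Run Gale-Shapley (men propose, women hold best offer):
  M0 proposes to W0; she accepts
  M1 proposes to W0; she switches from M0
  M0 proposes to W1; she accepts
Step 2: Final matching: W0-M1, W1-M0
Step 3: 0-indexed ranks (man's rank of his match, then woman's): 0 + 0 + 1 + 0
Step 4: Total rank sum = 1

1


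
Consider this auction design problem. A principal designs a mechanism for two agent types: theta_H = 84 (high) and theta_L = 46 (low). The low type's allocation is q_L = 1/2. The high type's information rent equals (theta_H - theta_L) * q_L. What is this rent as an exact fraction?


Step 1: theta_H - theta_L = 84 - 46 = 38
Step 2: Information rent = (theta_H - theta_L) * q_L
Step 3: = 38 * 1/2
Step 4: = 19

19


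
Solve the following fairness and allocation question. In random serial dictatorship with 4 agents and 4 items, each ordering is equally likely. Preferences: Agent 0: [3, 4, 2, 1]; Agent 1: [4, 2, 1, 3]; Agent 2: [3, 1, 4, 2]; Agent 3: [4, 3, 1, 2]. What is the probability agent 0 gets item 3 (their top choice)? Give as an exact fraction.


Step 1: Agent 0 wants item 3
Step 2: There are 24 possible orderings of agents
Step 3: In 11 orderings, agent 0 gets item 3
Step 4: Probability = 11/24

11/24


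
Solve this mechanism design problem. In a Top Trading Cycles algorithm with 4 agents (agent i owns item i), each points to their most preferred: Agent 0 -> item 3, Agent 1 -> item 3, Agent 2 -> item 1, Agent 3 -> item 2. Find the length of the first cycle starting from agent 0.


Step 1: Trace the pointer graph from agent 0: 0 -> 3 -> 2 -> 1 -> 3
Step 2: A cycle is detected when we revisit agent 3
Step 3: The cycle is: 3 -> 2 -> 1 -> 3
Step 4: Cycle length = 3

3


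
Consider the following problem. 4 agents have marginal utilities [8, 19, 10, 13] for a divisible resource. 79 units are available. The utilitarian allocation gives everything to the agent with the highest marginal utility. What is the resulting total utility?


Step 1: The marginal utilities are [8, 19, 10, 13]
Step 2: The highest marginal utility is 19
Step 3: All 79 units go to that agent
Step 4: Total utility = 19 * 79 = 1501

1501


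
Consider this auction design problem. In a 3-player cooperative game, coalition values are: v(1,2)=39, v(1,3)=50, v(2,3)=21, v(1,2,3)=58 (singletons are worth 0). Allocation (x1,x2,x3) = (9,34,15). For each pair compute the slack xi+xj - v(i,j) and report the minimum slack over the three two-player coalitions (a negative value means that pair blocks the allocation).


Step 1: Slack for coalition (1,2): x1+x2 - v12 = 43 - 39 = 4
Step 2: Slack for coalition (1,3): x1+x3 - v13 = 24 - 50 = -26
Step 3: Slack for coalition (2,3): x2+x3 - v23 = 49 - 21 = 28
Step 4: Minimum slack = min(4, -26, 28) = -26, attained by (1,3); coalition (1,3) can block (slack < 0), so the allocation is not in the core

-26


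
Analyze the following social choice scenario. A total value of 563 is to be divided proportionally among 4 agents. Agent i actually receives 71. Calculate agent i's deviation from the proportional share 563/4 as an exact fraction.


Step 1: Proportional share = 563/4
Step 2: Agent's actual allocation = 71
Step 3: Excess = 71 - 563/4 = -279/4

-279/4


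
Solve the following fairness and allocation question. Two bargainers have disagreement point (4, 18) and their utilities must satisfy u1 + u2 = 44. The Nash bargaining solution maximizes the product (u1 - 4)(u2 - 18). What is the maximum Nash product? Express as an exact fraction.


Step 1: The Nash solution splits surplus symmetrically above the disagreement point
Step 2: u1 = (total + d1 - d2)/2 = (44 + 4 - 18)/2 = 15
Step 3: u2 = (total - d1 + d2)/2 = (44 - 4 + 18)/2 = 29
Step 4: Nash product = (15 - 4) * (29 - 18)
Step 5: = 11 * 11 = 121

121


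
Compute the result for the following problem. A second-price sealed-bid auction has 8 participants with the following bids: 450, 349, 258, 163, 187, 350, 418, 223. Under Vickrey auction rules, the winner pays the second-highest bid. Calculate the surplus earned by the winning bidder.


Step 1: Sort bids in descending order: 450, 418, 350, 349, 258, 223, 187, 163
Step 2: The winning bid is the highest: 450
Step 3: The payment equals the second-highest bid: 418
Step 4: Surplus = winner's bid - payment = 450 - 418 = 32

32


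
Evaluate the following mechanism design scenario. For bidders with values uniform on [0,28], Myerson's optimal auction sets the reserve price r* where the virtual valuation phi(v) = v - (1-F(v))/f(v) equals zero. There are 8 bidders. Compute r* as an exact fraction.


Step 1: For U[0,28], F(v) = v/28 and f(v) = 1/28
Step 2: phi(v) = v - (1 - v/28)/(1/28) = v - (28 - v) = 2v - 28
Step 3: Set phi(r*) = 0: 2r* - 28 = 0
Step 4: r* = 28/2 = 14 (the number of bidders n = 8 does not enter)

14


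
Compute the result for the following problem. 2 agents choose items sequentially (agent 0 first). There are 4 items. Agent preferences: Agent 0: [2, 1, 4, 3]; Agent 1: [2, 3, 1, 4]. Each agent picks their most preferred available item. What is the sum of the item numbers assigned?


Step 1: Agent 0 picks item 2
Step 2: Agent 1 picks item 3
Step 3: Sum = 2 + 3 = 5

5


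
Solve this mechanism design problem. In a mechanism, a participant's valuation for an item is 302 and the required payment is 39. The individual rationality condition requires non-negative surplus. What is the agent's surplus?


Step 1: Surplus = value - payment = 302 - 39 = 263
Step 2: IR is satisfied (surplus >= 0)

263


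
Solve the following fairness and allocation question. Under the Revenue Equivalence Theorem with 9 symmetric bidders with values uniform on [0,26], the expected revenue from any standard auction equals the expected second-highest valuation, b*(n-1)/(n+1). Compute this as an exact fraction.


Step 1: By Revenue Equivalence, expected revenue = b*(n-1)/(n+1)
Step 2: Substituting n = 9, b = 26
Step 3: Revenue = 26*(9-1)/(9+1) = 26*8/10
Step 4: Revenue = 208/10 = 104/5

104/5


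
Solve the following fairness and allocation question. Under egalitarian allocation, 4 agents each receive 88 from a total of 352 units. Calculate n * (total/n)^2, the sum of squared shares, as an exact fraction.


Step 1: Each agent's share = 352/4 = 88
Step 2: Square of each share = (88)^2 = 7744
Step 3: Sum of squares = 4 * 7744 = 30976

30976


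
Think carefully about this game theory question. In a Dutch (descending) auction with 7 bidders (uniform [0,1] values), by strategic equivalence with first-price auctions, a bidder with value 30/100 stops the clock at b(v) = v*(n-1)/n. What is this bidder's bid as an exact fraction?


Step 1: Dutch auctions are strategically equivalent to first-price auctions
Step 2: The equilibrium bid is b(v) = v*(n-1)/n
Step 3: b = 3/10 * 6/7
Step 4: b = 9/35

9/35


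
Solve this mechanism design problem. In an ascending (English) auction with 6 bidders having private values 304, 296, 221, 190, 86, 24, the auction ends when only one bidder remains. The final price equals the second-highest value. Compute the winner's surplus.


Step 1: Identify the highest value: 304
Step 2: Identify the second-highest value: 296
Step 3: The final price = second-highest value = 296
Step 4: Surplus = 304 - 296 = 8

8


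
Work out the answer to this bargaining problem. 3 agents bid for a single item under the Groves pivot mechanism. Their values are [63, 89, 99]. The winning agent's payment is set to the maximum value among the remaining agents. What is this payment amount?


Step 1: The efficient winner is agent 2 with value 99
Step 2: Other agents' values: [63, 89]
Step 3: Pivot payment = max(others) = 89
Step 4: The winner pays 89

89


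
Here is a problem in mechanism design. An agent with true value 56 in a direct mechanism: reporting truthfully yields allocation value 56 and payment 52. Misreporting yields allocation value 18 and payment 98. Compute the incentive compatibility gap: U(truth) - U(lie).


Step 1: U(truth) = value - payment = 56 - 52 = 4
Step 2: U(lie) = allocation - payment = 18 - 98 = -80
Step 3: IC gap = 4 - (-80) = 84

84


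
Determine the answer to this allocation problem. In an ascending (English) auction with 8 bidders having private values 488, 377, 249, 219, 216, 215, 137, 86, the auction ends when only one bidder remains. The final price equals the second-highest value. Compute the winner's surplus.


Step 1: Identify the highest value: 488
Step 2: Identify the second-highest value: 377
Step 3: The final price = second-highest value = 377
Step 4: Surplus = 488 - 377 = 111

111
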